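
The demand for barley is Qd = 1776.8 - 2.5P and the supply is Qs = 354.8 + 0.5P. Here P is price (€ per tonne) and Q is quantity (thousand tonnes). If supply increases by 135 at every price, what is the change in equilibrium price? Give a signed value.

ΔP = -45

Set Qd = Qs: 1776.8 - 2.5P = 354.8 + 0.5P, so 1422 = 3P and P* = 474.
Then Q* = 1776.8 - 2.5(474) = 591.8.
After the shift, supply is Qs = 489.8 + 0.5P.
Re-solving, 3P = 1287 gives P = 429 and Q = 704.3.
ΔP = 429 - 474 = -45.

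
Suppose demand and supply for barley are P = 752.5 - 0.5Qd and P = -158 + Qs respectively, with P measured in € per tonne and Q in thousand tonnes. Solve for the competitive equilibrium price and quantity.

Solving each curve for Q: Qd = 1505 - 2P and Qs = 158 + P.
The market clears where 1505 - 2P = 158 + P. Rearranging, 3P = 1347, hence P* = 449.
Then Q* = 1505 - 2(449) = 607.

P* = 449, Q* = 607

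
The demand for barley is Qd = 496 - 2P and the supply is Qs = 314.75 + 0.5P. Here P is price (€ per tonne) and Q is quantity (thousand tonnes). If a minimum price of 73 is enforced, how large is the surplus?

Surplus = 1.25

Evaluating both curves at the floor price 73 gives Qd = 350, Qs = 351.25.
Surplus = Qs - Qd = 351.25 - 350 = 1.25.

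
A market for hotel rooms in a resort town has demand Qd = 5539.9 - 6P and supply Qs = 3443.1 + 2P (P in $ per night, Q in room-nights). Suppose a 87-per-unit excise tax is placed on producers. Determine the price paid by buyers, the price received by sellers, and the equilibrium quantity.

Producers keep P_s = P_b - 87 per unit, so supply in terms of the buyer price is Qs = 3269.1 + 2P_b.
Equate demand and the shifted supply: 5539.9 - 6P_b = 3269.1 + 2P_b, giving 8P_b = 2270.8, so P_b = 283.85.
So P_s = 196.85 and the quantity traded is Q = 5539.9 - 6(283.85) = 3836.8.

P_b = 283.85, P_s = 196.85, Q = 3836.8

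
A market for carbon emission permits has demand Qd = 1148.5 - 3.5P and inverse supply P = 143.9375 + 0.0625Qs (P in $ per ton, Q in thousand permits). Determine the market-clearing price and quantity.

P* = 177, Q* = 529

Inverting to quantity form: Qs = -2303 + 16P.
Equating demand and supply, 1148.5 - 3.5P = -2303 + 16P gives 19.5P = 3451.5, so P* = 177.
Then Q* = 1148.5 - 3.5(177) = 529.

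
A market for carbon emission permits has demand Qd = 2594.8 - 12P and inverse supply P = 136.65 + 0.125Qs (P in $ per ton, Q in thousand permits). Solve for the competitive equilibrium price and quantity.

In direct form, Qs = -1093.2 + 8P.
At equilibrium Qd = Qs, so 2594.8 - 12P = -1093.2 + 8P; collecting terms, 3688 = 20P and P* = 184.4.
From the demand curve, Q* = 2594.8 - 12(184.4) = 382.

P* = 184.4, Q* = 382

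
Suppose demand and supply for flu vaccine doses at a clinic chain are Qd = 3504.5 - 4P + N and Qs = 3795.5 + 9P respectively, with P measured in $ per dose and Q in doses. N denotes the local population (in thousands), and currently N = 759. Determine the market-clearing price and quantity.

P* = 36, Q* = 4119.5

With N = 759, demand is Qd = 4263.5 - 4P.
The market clears where 4263.5 - 4P = 3795.5 + 9P. Rearranging, 13P = 468, hence P* = 36.
Then Q* = 4263.5 - 4(36) = 4119.5.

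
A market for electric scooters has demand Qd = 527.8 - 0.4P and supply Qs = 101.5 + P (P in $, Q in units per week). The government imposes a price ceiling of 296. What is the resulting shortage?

At P = 296: Qd = 409.4 and Qs = 397.5.
Shortage = Qd - Qs = 409.4 - 397.5 = 11.9.

Shortage = 11.9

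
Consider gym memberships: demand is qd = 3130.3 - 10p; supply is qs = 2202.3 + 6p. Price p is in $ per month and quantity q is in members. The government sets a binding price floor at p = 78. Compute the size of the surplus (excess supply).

Evaluating both curves at the floor price 78 gives qd = 2350.3, qs = 2670.3.
Surplus = qs - qd = 2670.3 - 2350.3 = 320.

Surplus = 320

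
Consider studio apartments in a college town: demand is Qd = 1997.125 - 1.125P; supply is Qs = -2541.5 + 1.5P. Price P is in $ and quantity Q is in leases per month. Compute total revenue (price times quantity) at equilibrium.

Total revenue = 89908

Equating demand and supply, 1997.125 - 1.125P = -2541.5 + 1.5P gives 2.625P = 4538.625, so P* = 1729.
Substitute back: Q* = 1997.125 - 1.125(1729) = 52.
Total revenue = P* × Q* = 1729 × 52 = 89908.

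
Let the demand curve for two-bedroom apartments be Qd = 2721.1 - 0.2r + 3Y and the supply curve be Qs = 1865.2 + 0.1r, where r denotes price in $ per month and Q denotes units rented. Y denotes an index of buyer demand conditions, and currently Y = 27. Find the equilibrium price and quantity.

With Y = 27, demand is Qd = 2802.1 - 0.2r.
At equilibrium Qd = Qs, so 2802.1 - 0.2r = 1865.2 + 0.1r; collecting terms, 936.9 = 0.3r and r* = 3123.
Then Q* = 2802.1 - 0.2(3123) = 2177.5.

r* = 3123, Q* = 2177.5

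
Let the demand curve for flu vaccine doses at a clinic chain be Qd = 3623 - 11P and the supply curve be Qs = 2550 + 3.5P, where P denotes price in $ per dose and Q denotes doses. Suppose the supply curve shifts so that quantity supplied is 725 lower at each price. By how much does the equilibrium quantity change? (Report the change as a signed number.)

ΔQ = -550

Equating demand and supply, 3623 - 11P = 2550 + 3.5P gives 14.5P = 1073, so P* = 74.
From the demand curve, Q* = 3623 - 11(74) = 2809.
After the shift, supply is Qs = 1825 + 3.5P.
The new intersection has 1798 = 14.5P, i.e. P = 124, Q = 2259.
ΔQ = 2259 - 2809 = -550.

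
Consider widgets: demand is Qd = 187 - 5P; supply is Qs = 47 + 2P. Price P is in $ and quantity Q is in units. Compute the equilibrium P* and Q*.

P* = 20, Q* = 87

The market clears where 187 - 5P = 47 + 2P. Rearranging, 7P = 140, hence P* = 20.
Substitute back: Q* = 187 - 5(20) = 87.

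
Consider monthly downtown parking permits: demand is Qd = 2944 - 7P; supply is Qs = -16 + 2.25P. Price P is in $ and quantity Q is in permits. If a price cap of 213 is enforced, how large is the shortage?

With P fixed at 213, quantity demanded is 1453 and quantity supplied is 463.25.
Shortage = Qd - Qs = 1453 - 463.25 = 989.75.

Shortage = 989.75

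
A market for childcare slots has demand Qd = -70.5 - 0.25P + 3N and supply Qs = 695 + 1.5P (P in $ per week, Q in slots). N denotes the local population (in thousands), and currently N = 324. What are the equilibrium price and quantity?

With N = 324, demand is Qd = 901.5 - 0.25P.
Equating demand and supply, 901.5 - 0.25P = 695 + 1.5P gives 1.75P = 206.5, so P* = 118.
Then Q* = 901.5 - 0.25(118) = 872.

P* = 118, Q* = 872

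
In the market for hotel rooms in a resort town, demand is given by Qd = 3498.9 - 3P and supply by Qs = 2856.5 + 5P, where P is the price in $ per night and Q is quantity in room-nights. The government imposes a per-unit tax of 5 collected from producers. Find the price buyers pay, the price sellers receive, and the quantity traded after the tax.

P_b = 83.425, P_s = 78.425, Q = 3248.625

With a tax of 5 on producers, they supply based on the net price P_s = P_b - 5, so Qs = 2831.5 + 5P_b.
Equate demand and the shifted supply: 3498.9 - 3P_b = 2831.5 + 5P_b, giving 8P_b = 667.4, so P_b = 83.425.
Then P_s = 83.425 - 5 = 78.425 and Q = 3498.9 - 3(83.425) = 3248.625.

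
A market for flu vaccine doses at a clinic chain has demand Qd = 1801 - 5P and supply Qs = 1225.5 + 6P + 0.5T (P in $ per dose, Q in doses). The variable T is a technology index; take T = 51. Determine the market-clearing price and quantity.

P* = 50, Q* = 1551

With T = 51, supply is Qs = 1251 + 6P.
Equating demand and supply, 1801 - 5P = 1251 + 6P gives 11P = 550, so P* = 50.
Substitute back: Q* = 1801 - 5(50) = 1551.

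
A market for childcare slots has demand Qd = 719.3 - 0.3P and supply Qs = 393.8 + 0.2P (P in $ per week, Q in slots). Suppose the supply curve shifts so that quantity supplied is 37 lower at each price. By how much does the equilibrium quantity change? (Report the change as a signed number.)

ΔQ = -22.2

Equating demand and supply, 719.3 - 0.3P = 393.8 + 0.2P gives 0.5P = 325.5, so P* = 651.
Substitute back: Q* = 719.3 - 0.3(651) = 524.
After the shift, supply is Qs = 356.8 + 0.2P.
Re-solving, 0.5P = 362.5 gives P = 725 and Q = 501.8.
ΔQ = 501.8 - 524 = -22.2.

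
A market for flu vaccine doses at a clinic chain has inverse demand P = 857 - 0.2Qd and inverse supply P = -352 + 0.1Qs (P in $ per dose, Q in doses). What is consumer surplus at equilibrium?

In direct form, Qd = 4285 - 5P and Qs = 3520 + 10P.
At equilibrium Qd = Qs, so 4285 - 5P = 3520 + 10P; collecting terms, 765 = 15P and P* = 51.
Plugging P* into demand: Q* = 4285 - 5(51) = 4030.
Demand choke price (Qd = 0): P = 4285/5 = 857. Consumer surplus = ½ × (857 - 51) × 4030 = 1624090.

Consumer surplus = 1624090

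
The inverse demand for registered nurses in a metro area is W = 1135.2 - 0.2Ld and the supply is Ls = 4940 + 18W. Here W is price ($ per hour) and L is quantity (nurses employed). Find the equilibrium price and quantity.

W* = 32, L* = 5516

In direct form, Ld = 5676 - 5W.
Equating demand and supply, 5676 - 5W = 4940 + 18W gives 23W = 736, so W* = 32.
Substitute back: L* = 5676 - 5(32) = 5516.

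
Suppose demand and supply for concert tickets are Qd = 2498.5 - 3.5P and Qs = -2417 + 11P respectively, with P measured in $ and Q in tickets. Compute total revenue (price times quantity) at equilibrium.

Total revenue = 444768

At equilibrium Qd = Qs, so 2498.5 - 3.5P = -2417 + 11P; collecting terms, 4915.5 = 14.5P and P* = 339.
Substitute back: Q* = 2498.5 - 3.5(339) = 1312.
Total revenue = P* × Q* = 339 × 1312 = 444768.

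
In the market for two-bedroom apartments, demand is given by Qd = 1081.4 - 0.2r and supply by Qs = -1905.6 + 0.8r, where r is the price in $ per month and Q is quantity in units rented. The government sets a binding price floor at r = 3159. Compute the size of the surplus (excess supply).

With r fixed at 3159, quantity demanded is 449.6 and quantity supplied is 621.6.
Surplus = Qs - Qd = 621.6 - 449.6 = 172.

Surplus = 172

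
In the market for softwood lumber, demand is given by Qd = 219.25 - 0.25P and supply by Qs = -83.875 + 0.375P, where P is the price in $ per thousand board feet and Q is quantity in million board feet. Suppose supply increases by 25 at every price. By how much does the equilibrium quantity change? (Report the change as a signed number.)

ΔQ = 10

Set Qd = Qs: 219.25 - 0.25P = -83.875 + 0.375P, so 303.125 = 0.625P and P* = 485.
Plugging P* into demand: Q* = 219.25 - 0.25(485) = 98.
After the shift, supply is Qs = -58.875 + 0.375P.
Re-solving, 0.625P = 278.125 gives P = 445 and Q = 108.
ΔQ = 108 - 98 = 10.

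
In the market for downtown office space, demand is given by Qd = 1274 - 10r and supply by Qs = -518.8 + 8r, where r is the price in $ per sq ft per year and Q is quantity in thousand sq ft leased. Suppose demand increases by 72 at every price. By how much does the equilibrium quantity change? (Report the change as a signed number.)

Equating demand and supply, 1274 - 10r = -518.8 + 8r gives 18r = 1792.8, so r* = 99.6.
From the demand curve, Q* = 1274 - 10(99.6) = 278.
After the shift, demand is Qd = 1346 - 10r.
The new intersection has 1864.8 = 18r, i.e. r = 103.6, Q = 310.
ΔQ = 310 - 278 = 32.

ΔQ = 32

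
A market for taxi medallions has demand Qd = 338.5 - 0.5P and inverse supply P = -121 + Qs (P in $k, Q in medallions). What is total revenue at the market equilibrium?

Inverting to quantity form: Qs = 121 + P.
At equilibrium Qd = Qs, so 338.5 - 0.5P = 121 + P; collecting terms, 217.5 = 1.5P and P* = 145.
Substitute back: Q* = 338.5 - 0.5(145) = 266.
Total revenue = P* × Q* = 145 × 266 = 38570.

Total revenue = 38570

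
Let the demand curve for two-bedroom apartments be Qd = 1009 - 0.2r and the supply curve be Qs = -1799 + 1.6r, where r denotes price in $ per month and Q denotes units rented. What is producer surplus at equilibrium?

Equating demand and supply, 1009 - 0.2r = -1799 + 1.6r gives 1.8r = 2808, so r* = 1560.
Substitute back: Q* = 1009 - 0.2(1560) = 697.
Supply choke price (Qs = 0): r = 1124.375. Producer surplus = ½ × (1560 - 1124.375) × 697 = 151815.3125.

Producer surplus = 151815.3125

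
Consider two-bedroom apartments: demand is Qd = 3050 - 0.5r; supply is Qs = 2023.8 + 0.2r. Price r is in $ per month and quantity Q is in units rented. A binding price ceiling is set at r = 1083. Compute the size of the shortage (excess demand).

Shortage = 268.1

With r fixed at 1083, quantity demanded is 2508.5 and quantity supplied is 2240.4.
Shortage = Qd - Qs = 2508.5 - 2240.4 = 268.1.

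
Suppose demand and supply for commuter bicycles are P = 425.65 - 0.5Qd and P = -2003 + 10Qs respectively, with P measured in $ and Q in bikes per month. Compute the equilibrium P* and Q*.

Inverting to quantity form: Qd = 851.3 - 2P and Qs = 200.3 + 0.1P.
Set Qd = Qs: 851.3 - 2P = 200.3 + 0.1P, so 651 = 2.1P and P* = 310.
Plugging P* into demand: Q* = 851.3 - 2(310) = 231.3.

P* = 310, Q* = 231.3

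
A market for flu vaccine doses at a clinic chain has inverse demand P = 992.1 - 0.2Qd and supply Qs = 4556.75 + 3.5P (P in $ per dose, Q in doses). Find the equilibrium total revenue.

Total revenue = 224342.5

Inverting to quantity form: Qd = 4960.5 - 5P.
At equilibrium Qd = Qs, so 4960.5 - 5P = 4556.75 + 3.5P; collecting terms, 403.75 = 8.5P and P* = 47.5.
From the demand curve, Q* = 4960.5 - 5(47.5) = 4723.
Total revenue = P* × Q* = 47.5 × 4723 = 224342.5.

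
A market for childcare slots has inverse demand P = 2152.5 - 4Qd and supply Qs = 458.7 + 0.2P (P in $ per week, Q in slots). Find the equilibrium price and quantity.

P* = 176.5, Q* = 494

Rewriting in direct form: Qd = 538.125 - 0.25P.
Set Qd = Qs: 538.125 - 0.25P = 458.7 + 0.2P, so 79.425 = 0.45P and P* = 176.5.
From the demand curve, Q* = 538.125 - 0.25(176.5) = 494.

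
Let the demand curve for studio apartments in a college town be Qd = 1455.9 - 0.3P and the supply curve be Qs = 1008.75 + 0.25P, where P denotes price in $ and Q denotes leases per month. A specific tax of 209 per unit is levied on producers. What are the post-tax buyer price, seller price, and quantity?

P_b = 908, P_s = 699, Q = 1183.5

The tax drives a wedge P_b - P_s = 209. Substituting P_s = P_b - 209 into supply: Qs = 956.5 + 0.25P_b.
Set Qd = Qs: 1455.9 - 0.3P_b = 956.5 + 0.25P_b, so 499.4 = 0.55P_b and P_b = 908.
Then P_s = 908 - 209 = 699 and Q = 1455.9 - 0.3(908) = 1183.5.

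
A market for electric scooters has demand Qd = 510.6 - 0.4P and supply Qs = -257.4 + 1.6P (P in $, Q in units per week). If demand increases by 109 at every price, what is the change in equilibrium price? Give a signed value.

Equating demand and supply, 510.6 - 0.4P = -257.4 + 1.6P gives 2P = 768, so P* = 384.
Substitute back: Q* = 510.6 - 0.4(384) = 357.
After the shift, demand is Qd = 619.6 - 0.4P.
New equilibrium: 877 = 2P, so P = 438.5 and Q = 444.2.
ΔP = 438.5 - 384 = 54.5.

ΔP = 54.5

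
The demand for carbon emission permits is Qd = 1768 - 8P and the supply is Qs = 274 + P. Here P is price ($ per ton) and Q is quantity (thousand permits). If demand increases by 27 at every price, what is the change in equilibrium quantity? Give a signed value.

Equating demand and supply, 1768 - 8P = 274 + P gives 9P = 1494, so P* = 166.
Then Q* = 1768 - 8(166) = 440.
After the shift, demand is Qd = 1795 - 8P.
The new intersection has 1521 = 9P, i.e. P = 169, Q = 443.
ΔQ = 443 - 440 = 3.

ΔQ = 3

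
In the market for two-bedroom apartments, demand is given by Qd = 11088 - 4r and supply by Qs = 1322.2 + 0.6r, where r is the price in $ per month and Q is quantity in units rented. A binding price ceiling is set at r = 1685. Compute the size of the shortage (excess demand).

Shortage = 2014.8

With r fixed at 1685, quantity demanded is 4348 and quantity supplied is 2333.2.
Shortage = Qd - Qs = 4348 - 2333.2 = 2014.8.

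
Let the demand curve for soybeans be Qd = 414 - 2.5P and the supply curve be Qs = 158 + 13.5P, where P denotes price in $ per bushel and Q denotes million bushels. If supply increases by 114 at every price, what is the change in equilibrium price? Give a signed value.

Equating demand and supply, 414 - 2.5P = 158 + 13.5P gives 16P = 256, so P* = 16.
From the demand curve, Q* = 414 - 2.5(16) = 374.
After the shift, supply is Qs = 272 + 13.5P.
New equilibrium: 142 = 16P, so P = 8.875 and Q = 391.8125.
ΔP = 8.875 - 16 = -7.125.

ΔP = -7.125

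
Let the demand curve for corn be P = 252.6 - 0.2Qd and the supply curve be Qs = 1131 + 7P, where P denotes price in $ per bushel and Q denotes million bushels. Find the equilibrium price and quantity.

P* = 11, Q* = 1208

Rewriting in direct form: Qd = 1263 - 5P.
Set Qd = Qs: 1263 - 5P = 1131 + 7P, so 132 = 12P and P* = 11.
Plugging P* into demand: Q* = 1263 - 5(11) = 1208.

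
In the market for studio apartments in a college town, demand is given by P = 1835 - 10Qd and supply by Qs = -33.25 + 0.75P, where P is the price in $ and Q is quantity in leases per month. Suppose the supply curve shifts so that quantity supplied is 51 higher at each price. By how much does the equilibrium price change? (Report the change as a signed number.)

ΔP = -60

Inverting to quantity form: Qd = 183.5 - 0.1P.
Set Qd = Qs: 183.5 - 0.1P = -33.25 + 0.75P, so 216.75 = 0.85P and P* = 255.
Substitute back: Q* = 183.5 - 0.1(255) = 158.
After the shift, supply is Qs = 17.75 + 0.75P.
The new intersection has 165.75 = 0.85P, i.e. P = 195, Q = 164.
ΔP = 195 - 255 = -60.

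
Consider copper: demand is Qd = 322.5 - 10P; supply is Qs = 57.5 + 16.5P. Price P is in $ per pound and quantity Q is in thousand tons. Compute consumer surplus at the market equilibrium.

At equilibrium Qd = Qs, so 322.5 - 10P = 57.5 + 16.5P; collecting terms, 265 = 26.5P and P* = 10.
Plugging P* into demand: Q* = 322.5 - 10(10) = 222.5.
Demand choke price (Qd = 0): P = 322.5/10 = 32.25. Consumer surplus = ½ × (32.25 - 10) × 222.5 = 2475.3125.

Consumer surplus = 2475.3125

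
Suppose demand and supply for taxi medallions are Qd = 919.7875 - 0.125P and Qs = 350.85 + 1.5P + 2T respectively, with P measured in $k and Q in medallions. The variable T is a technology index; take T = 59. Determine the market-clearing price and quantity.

With T = 59, supply is Qs = 468.85 + 1.5P.
The market clears where 919.7875 - 0.125P = 468.85 + 1.5P. Rearranging, 1.625P = 450.9375, hence P* = 277.5.
Plugging P* into demand: Q* = 919.7875 - 0.125(277.5) = 885.1.

P* = 277.5, Q* = 885.1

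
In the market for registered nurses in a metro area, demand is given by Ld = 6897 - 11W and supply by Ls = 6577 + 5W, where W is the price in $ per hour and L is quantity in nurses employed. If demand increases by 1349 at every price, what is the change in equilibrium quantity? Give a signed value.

ΔL = 421.5625

Equating demand and supply, 6897 - 11W = 6577 + 5W gives 16W = 320, so W* = 20.
Plugging W* into demand: L* = 6897 - 11(20) = 6677.
After the shift, demand is Ld = 8246 - 11W.
New equilibrium: 1669 = 16W, so W = 104.3125 and L = 7098.5625.
ΔL = 7098.5625 - 6677 = 421.5625.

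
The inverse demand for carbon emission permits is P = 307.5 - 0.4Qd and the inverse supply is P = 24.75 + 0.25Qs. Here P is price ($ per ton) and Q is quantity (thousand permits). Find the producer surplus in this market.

In direct form, Qd = 768.75 - 2.5P and Qs = -99 + 4P.
The market clears where 768.75 - 2.5P = -99 + 4P. Rearranging, 6.5P = 867.75, hence P* = 133.5.
Then Q* = 768.75 - 2.5(133.5) = 435.
Supply choke price (Qs = 0): P = 24.75. Producer surplus = ½ × (133.5 - 24.75) × 435 = 23653.125.

Producer surplus = 23653.125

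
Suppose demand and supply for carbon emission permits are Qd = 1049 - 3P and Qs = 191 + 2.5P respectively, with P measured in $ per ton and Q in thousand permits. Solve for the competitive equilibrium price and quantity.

P* = 156, Q* = 581

Equating demand and supply, 1049 - 3P = 191 + 2.5P gives 5.5P = 858, so P* = 156.
Then Q* = 1049 - 3(156) = 581.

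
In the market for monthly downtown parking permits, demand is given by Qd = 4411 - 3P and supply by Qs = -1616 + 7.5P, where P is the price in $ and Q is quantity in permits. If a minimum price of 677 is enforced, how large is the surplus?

Surplus = 1081.5

Evaluating both curves at the floor price 677 gives Qd = 2380, Qs = 3461.5.
Surplus = Qs - Qd = 3461.5 - 2380 = 1081.5.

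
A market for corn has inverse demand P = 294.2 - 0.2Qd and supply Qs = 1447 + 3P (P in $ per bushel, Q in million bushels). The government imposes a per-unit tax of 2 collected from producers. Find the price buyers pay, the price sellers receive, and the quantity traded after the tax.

P_b = 3.75, P_s = 1.75, Q = 1452.25

Solving each curve for Q: Qd = 1471 - 5P.
The tax drives a wedge P_b - P_s = 2. Substituting P_s = P_b - 2 into supply: Qs = 1441 + 3P_b.
Set Qd = Qs: 1471 - 5P_b = 1441 + 3P_b, so 30 = 8P_b and P_b = 3.75.
Then P_s = 3.75 - 2 = 1.75 and Q = 1471 - 5(3.75) = 1452.25.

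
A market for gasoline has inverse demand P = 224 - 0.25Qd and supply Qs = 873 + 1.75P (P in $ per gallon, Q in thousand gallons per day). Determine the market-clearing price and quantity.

P* = 4, Q* = 880

In direct form, Qd = 896 - 4P.
Set Qd = Qs: 896 - 4P = 873 + 1.75P, so 23 = 5.75P and P* = 4.
Plugging P* into demand: Q* = 896 - 4(4) = 880.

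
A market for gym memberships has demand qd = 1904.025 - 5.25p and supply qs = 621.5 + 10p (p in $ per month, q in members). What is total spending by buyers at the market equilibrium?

Total spending by buyers = 122996.25

The market clears where 1904.025 - 5.25p = 621.5 + 10p. Rearranging, 15.25p = 1282.525, hence p* = 84.1.
Substitute back: q* = 1904.025 - 5.25(84.1) = 1462.5.
Total spending by buyers = p* × q* = 84.1 × 1462.5 = 122996.25.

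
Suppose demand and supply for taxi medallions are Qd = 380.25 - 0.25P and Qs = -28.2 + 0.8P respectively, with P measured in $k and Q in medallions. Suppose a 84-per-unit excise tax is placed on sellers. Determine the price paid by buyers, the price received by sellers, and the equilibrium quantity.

P_b = 453, P_s = 369, Q = 267

With a tax of 84 on sellers, they supply based on the net price P_s = P_b - 84, so Qs = -95.4 + 0.8P_b.
Equate demand and the shifted supply: 380.25 - 0.25P_b = -95.4 + 0.8P_b, giving 1.05P_b = 475.65, so P_b = 453.
Then P_s = 453 - 84 = 369 and Q = 380.25 - 0.25(453) = 267.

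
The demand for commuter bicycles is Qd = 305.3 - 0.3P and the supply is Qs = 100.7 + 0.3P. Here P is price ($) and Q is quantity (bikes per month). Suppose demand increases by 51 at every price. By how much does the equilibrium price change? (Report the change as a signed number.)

The market clears where 305.3 - 0.3P = 100.7 + 0.3P. Rearranging, 0.6P = 204.6, hence P* = 341.
From the demand curve, Q* = 305.3 - 0.3(341) = 203.
After the shift, demand is Qd = 356.3 - 0.3P.
New equilibrium: 255.6 = 0.6P, so P = 426 and Q = 228.5.
ΔP = 426 - 341 = 85.

ΔP = 85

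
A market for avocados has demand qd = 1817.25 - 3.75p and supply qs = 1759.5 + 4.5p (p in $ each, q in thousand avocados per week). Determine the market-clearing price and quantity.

The market clears where 1817.25 - 3.75p = 1759.5 + 4.5p. Rearranging, 8.25p = 57.75, hence p* = 7.
Substitute back: q* = 1817.25 - 3.75(7) = 1791.

p* = 7, q* = 1791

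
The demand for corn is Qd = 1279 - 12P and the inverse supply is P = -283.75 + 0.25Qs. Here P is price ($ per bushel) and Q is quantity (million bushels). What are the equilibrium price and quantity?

P* = 9, Q* = 1171

Rewriting in direct form: Qs = 1135 + 4P.
Equating demand and supply, 1279 - 12P = 1135 + 4P gives 16P = 144, so P* = 9.
Then Q* = 1279 - 12(9) = 1171.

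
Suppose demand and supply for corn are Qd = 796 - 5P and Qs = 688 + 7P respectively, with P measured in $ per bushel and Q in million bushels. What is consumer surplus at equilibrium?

Consumer surplus = 56400.1

The market clears where 796 - 5P = 688 + 7P. Rearranging, 12P = 108, hence P* = 9.
Plugging P* into demand: Q* = 796 - 5(9) = 751.
Demand choke price (Qd = 0): P = 796/5 = 159.2. Consumer surplus = ½ × (159.2 - 9) × 751 = 56400.1.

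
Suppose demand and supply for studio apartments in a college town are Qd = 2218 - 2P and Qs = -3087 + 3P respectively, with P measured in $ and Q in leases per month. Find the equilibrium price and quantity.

Equating demand and supply, 2218 - 2P = -3087 + 3P gives 5P = 5305, so P* = 1061.
Then Q* = 2218 - 2(1061) = 96.

P* = 1061, Q* = 96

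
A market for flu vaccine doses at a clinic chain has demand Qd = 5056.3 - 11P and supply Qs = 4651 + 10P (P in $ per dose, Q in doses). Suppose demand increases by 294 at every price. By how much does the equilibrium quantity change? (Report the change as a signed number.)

ΔQ = 140

At equilibrium Qd = Qs, so 5056.3 - 11P = 4651 + 10P; collecting terms, 405.3 = 21P and P* = 19.3.
Plugging P* into demand: Q* = 5056.3 - 11(19.3) = 4844.
After the shift, demand is Qd = 5350.3 - 11P.
New equilibrium: 699.3 = 21P, so P = 33.3 and Q = 4984.
ΔQ = 4984 - 4844 = 140.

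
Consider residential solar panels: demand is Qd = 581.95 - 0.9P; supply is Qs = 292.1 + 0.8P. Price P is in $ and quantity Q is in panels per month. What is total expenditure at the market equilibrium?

The market clears where 581.95 - 0.9P = 292.1 + 0.8P. Rearranging, 1.7P = 289.85, hence P* = 170.5.
Plugging P* into demand: Q* = 581.95 - 0.9(170.5) = 428.5.
Total expenditure = P* × Q* = 170.5 × 428.5 = 73059.25.

Total expenditure = 73059.25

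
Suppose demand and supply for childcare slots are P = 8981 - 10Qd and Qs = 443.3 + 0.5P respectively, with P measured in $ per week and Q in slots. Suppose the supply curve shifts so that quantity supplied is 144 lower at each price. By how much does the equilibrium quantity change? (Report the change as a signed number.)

Inverting to quantity form: Qd = 898.1 - 0.1P.
At equilibrium Qd = Qs, so 898.1 - 0.1P = 443.3 + 0.5P; collecting terms, 454.8 = 0.6P and P* = 758.
Substitute back: Q* = 898.1 - 0.1(758) = 822.3.
After the shift, supply is Qs = 299.3 + 0.5P.
The new intersection has 598.8 = 0.6P, i.e. P = 998, Q = 798.3.
ΔQ = 798.3 - 822.3 = -24.

ΔQ = -24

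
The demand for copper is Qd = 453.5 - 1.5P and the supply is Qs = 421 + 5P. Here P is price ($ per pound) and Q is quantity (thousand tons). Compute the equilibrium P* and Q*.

Equating demand and supply, 453.5 - 1.5P = 421 + 5P gives 6.5P = 32.5, so P* = 5.
Then Q* = 453.5 - 1.5(5) = 446.

P* = 5, Q* = 446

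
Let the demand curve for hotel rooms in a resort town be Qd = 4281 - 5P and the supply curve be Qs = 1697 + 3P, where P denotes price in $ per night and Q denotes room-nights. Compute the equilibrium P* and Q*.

At equilibrium Qd = Qs, so 4281 - 5P = 1697 + 3P; collecting terms, 2584 = 8P and P* = 323.
Substitute back: Q* = 4281 - 5(323) = 2666.

P* = 323, Q* = 2666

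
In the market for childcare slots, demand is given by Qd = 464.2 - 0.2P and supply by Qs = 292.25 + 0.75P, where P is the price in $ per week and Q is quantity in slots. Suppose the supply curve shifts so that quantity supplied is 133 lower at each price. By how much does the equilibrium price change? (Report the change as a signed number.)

ΔP = 140

Equating demand and supply, 464.2 - 0.2P = 292.25 + 0.75P gives 0.95P = 171.95, so P* = 181.
From the demand curve, Q* = 464.2 - 0.2(181) = 428.
After the shift, supply is Qs = 159.25 + 0.75P.
New equilibrium: 304.95 = 0.95P, so P = 321 and Q = 400.
ΔP = 321 - 181 = 140.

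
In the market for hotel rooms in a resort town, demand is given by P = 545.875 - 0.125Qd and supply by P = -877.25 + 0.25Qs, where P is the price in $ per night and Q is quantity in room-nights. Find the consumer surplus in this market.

Consumer surplus = 900126.5625

Rewriting in direct form: Qd = 4367 - 8P and Qs = 3509 + 4P.
The market clears where 4367 - 8P = 3509 + 4P. Rearranging, 12P = 858, hence P* = 71.5.
Then Q* = 4367 - 8(71.5) = 3795.
Demand choke price (Qd = 0): P = 4367/8 = 545.875. Consumer surplus = ½ × (545.875 - 71.5) × 3795 = 900126.5625.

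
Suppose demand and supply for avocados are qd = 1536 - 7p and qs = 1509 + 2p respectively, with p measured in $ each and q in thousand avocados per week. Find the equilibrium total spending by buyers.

At equilibrium qd = qs, so 1536 - 7p = 1509 + 2p; collecting terms, 27 = 9p and p* = 3.
From the demand curve, q* = 1536 - 7(3) = 1515.
Total spending by buyers = p* × q* = 3 × 1515 = 4545.

Total spending by buyers = 4545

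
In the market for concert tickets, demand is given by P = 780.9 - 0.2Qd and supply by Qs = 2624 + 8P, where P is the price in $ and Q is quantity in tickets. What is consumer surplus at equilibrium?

Rewriting in direct form: Qd = 3904.5 - 5P.
Equating demand and supply, 3904.5 - 5P = 2624 + 8P gives 13P = 1280.5, so P* = 98.5.
Substitute back: Q* = 3904.5 - 5(98.5) = 3412.
Demand choke price (Qd = 0): P = 3904.5/5 = 780.9. Consumer surplus = ½ × (780.9 - 98.5) × 3412 = 1164174.4.

Consumer surplus = 1164174.4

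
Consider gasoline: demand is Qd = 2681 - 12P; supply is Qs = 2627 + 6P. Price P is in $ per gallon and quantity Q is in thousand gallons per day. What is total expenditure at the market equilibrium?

Set Qd = Qs: 2681 - 12P = 2627 + 6P, so 54 = 18P and P* = 3.
Substitute back: Q* = 2681 - 12(3) = 2645.
Total expenditure = P* × Q* = 3 × 2645 = 7935.

Total expenditure = 7935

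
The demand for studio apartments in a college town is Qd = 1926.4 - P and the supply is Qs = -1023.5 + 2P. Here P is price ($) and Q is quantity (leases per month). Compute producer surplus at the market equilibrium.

Set Qd = Qs: 1926.4 - P = -1023.5 + 2P, so 2949.9 = 3P and P* = 983.3.
Substitute back: Q* = 1926.4 - 983.3 = 943.1.
Supply choke price (Qs = 0): P = 511.75. Producer surplus = ½ × (983.3 - 511.75) × 943.1 = 222359.4025.

Producer surplus = 222359.4025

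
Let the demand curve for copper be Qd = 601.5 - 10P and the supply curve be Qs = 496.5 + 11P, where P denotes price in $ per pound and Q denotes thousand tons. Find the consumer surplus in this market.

Equating demand and supply, 601.5 - 10P = 496.5 + 11P gives 21P = 105, so P* = 5.
Substitute back: Q* = 601.5 - 10(5) = 551.5.
Demand choke price (Qd = 0): P = 601.5/10 = 60.15. Consumer surplus = ½ × (60.15 - 5) × 551.5 = 15207.6125.

Consumer surplus = 15207.6125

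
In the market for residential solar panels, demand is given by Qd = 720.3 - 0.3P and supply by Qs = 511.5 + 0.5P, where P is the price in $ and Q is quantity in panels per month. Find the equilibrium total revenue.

Total revenue = 167562

At equilibrium Qd = Qs, so 720.3 - 0.3P = 511.5 + 0.5P; collecting terms, 208.8 = 0.8P and P* = 261.
Substitute back: Q* = 720.3 - 0.3(261) = 642.
Total revenue = P* × Q* = 261 × 642 = 167562.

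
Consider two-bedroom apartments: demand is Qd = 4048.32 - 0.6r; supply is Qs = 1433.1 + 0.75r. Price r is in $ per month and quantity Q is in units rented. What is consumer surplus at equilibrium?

At equilibrium Qd = Qs, so 4048.32 - 0.6r = 1433.1 + 0.75r; collecting terms, 2615.22 = 1.35r and r* = 1937.2.
Plugging r* into demand: Q* = 4048.32 - 0.6(1937.2) = 2886.
Demand choke price (Qd = 0): r = 4048.32/0.6 = 6747.2. Consumer surplus = ½ × (6747.2 - 1937.2) × 2886 = 6940830.

Consumer surplus = 6940830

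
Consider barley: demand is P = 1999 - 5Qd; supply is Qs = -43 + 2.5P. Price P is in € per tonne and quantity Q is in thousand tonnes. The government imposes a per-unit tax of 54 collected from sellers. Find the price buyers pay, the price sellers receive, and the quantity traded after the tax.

P_b = 214, P_s = 160, Q = 357

In direct form, Qd = 399.8 - 0.2P.
With a tax of 54 on sellers, they supply based on the net price P_s = P_b - 54, so Qs = -178 + 2.5P_b.
Equate demand and the shifted supply: 399.8 - 0.2P_b = -178 + 2.5P_b, giving 2.7P_b = 577.8, so P_b = 214.
Then P_s = 214 - 54 = 160 and Q = 399.8 - 0.2(214) = 357.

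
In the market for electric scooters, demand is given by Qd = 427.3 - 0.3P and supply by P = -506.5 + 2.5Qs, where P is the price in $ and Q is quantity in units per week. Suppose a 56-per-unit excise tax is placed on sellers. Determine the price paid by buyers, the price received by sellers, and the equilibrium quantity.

Rewriting in direct form: Qs = 202.6 + 0.4P.
The tax drives a wedge P_b - P_s = 56. Substituting P_s = P_b - 56 into supply: Qs = 180.2 + 0.4P_b.
Equate demand and the shifted supply: 427.3 - 0.3P_b = 180.2 + 0.4P_b, giving 0.7P_b = 247.1, so P_b = 353.
Then P_s = 353 - 56 = 297 and Q = 427.3 - 0.3(353) = 321.4.

P_b = 353, P_s = 297, Q = 321.4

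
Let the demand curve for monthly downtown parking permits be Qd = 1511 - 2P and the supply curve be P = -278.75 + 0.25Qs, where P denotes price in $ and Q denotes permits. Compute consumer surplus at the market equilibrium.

Consumer surplus = 475410.25

Rewriting in direct form: Qs = 1115 + 4P.
Equating demand and supply, 1511 - 2P = 1115 + 4P gives 6P = 396, so P* = 66.
Plugging P* into demand: Q* = 1511 - 2(66) = 1379.
Demand choke price (Qd = 0): P = 1511/2 = 755.5. Consumer surplus = ½ × (755.5 - 66) × 1379 = 475410.25.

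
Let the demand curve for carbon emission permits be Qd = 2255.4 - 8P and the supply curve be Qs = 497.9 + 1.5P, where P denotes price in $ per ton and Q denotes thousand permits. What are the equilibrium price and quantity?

P* = 185, Q* = 775.4

Set Qd = Qs: 2255.4 - 8P = 497.9 + 1.5P, so 1757.5 = 9.5P and P* = 185.
Then Q* = 2255.4 - 8(185) = 775.4.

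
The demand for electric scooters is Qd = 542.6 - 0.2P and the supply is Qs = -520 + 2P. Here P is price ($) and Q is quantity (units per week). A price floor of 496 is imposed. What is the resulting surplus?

At P = 496: Qd = 443.4 and Qs = 472.
Surplus = Qs - Qd = 472 - 443.4 = 28.6.

Surplus = 28.6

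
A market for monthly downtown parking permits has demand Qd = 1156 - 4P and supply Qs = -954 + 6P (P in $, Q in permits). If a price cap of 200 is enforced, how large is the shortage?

At P = 200: Qd = 356 and Qs = 246.
Shortage = Qd - Qs = 356 - 246 = 110.

Shortage = 110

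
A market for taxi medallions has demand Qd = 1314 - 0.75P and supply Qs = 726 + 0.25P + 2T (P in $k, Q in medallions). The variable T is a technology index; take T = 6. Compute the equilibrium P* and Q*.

With T = 6, supply is Qs = 738 + 0.25P.
Set Qd = Qs: 1314 - 0.75P = 738 + 0.25P, so 576 = P and P* = 576.
Plugging P* into demand: Q* = 1314 - 0.75(576) = 882.

P* = 576, Q* = 882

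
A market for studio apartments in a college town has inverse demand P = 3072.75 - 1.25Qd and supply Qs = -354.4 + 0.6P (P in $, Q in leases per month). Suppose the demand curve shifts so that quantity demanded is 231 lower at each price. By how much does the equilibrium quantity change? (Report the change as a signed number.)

ΔQ = -99

In direct form, Qd = 2458.2 - 0.8P.
Set Qd = Qs: 2458.2 - 0.8P = -354.4 + 0.6P, so 2812.6 = 1.4P and P* = 2009.
Substitute back: Q* = 2458.2 - 0.8(2009) = 851.
After the shift, demand is Qd = 2227.2 - 0.8P.
The new intersection has 2581.6 = 1.4P, i.e. P = 1844, Q = 752.
ΔQ = 752 - 851 = -99.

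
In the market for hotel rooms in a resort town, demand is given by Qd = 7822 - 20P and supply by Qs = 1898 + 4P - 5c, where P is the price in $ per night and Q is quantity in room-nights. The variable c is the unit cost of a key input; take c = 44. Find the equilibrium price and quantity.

With c = 44, supply is Qs = 1678 + 4P.
Equating demand and supply, 7822 - 20P = 1678 + 4P gives 24P = 6144, so P* = 256.
Plugging P* into demand: Q* = 7822 - 20(256) = 2702.

P* = 256, Q* = 2702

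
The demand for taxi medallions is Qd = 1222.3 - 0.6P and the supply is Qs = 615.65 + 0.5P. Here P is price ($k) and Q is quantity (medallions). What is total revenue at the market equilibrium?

The market clears where 1222.3 - 0.6P = 615.65 + 0.5P. Rearranging, 1.1P = 606.65, hence P* = 551.5.
Then Q* = 1222.3 - 0.6(551.5) = 891.4.
Total revenue = P* × Q* = 551.5 × 891.4 = 491607.1.

Total revenue = 491607.1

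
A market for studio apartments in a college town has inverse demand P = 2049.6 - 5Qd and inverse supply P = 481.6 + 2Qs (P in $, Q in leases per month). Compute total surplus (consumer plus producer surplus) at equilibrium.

Total surplus = 175616

Rewriting in direct form: Qd = 409.92 - 0.2P and Qs = -240.8 + 0.5P.
Set Qd = Qs: 409.92 - 0.2P = -240.8 + 0.5P, so 650.72 = 0.7P and P* = 929.6.
Substitute back: Q* = 409.92 - 0.2(929.6) = 224.
Demand choke price = 2049.6; supply choke price = 481.6. CS = ½(2049.6 - 929.6)(224) = 125440; PS = ½(929.6 - 481.6)(224) = 50176. Total surplus = 175616.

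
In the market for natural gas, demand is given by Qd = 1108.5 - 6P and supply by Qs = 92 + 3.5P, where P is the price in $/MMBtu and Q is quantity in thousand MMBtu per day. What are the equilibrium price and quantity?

Set Qd = Qs: 1108.5 - 6P = 92 + 3.5P, so 1016.5 = 9.5P and P* = 107.
From the demand curve, Q* = 1108.5 - 6(107) = 466.5.

P* = 107, Q* = 466.5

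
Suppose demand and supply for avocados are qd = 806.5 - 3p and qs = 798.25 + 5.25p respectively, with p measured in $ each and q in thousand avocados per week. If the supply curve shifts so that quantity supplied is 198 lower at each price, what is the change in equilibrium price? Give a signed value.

Δp = 24

Equating demand and supply, 806.5 - 3p = 798.25 + 5.25p gives 8.25p = 8.25, so p* = 1.
Substitute back: q* = 806.5 - 3(1) = 803.5.
After the shift, supply is qs = 600.25 + 5.25p.
New equilibrium: 206.25 = 8.25p, so p = 25 and q = 731.5.
Δp = 25 - 1 = 24.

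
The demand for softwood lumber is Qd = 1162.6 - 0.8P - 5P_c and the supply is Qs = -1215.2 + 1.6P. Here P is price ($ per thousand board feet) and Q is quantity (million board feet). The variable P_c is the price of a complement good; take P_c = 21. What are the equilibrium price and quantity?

With P_c = 21, demand is Qd = 1057.6 - 0.8P.
Equating demand and supply, 1057.6 - 0.8P = -1215.2 + 1.6P gives 2.4P = 2272.8, so P* = 947.
From the demand curve, Q* = 1057.6 - 0.8(947) = 300.

P* = 947, Q* = 300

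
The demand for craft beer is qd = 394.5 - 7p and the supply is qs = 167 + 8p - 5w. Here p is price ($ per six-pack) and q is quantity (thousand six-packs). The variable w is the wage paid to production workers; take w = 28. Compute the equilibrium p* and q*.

p* = 24.5, q* = 223

With w = 28, supply is qs = 27 + 8p.
Set qd = qs: 394.5 - 7p = 27 + 8p, so 367.5 = 15p and p* = 24.5.
Then q* = 394.5 - 7(24.5) = 223.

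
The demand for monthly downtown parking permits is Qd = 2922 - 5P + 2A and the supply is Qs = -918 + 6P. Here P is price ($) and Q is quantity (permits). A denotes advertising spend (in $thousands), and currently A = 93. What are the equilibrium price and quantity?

P* = 366, Q* = 1278

With A = 93, demand is Qd = 3108 - 5P.
Set Qd = Qs: 3108 - 5P = -918 + 6P, so 4026 = 11P and P* = 366.
From the demand curve, Q* = 3108 - 5(366) = 1278.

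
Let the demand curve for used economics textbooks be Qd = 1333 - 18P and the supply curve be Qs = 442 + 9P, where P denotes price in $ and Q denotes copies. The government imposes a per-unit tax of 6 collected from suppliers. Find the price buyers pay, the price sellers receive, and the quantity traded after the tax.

P_b = 35, P_s = 29, Q = 703

The tax drives a wedge P_b - P_s = 6. Substituting P_s = P_b - 6 into supply: Qs = 388 + 9P_b.
Set Qd = Qs: 1333 - 18P_b = 388 + 9P_b, so 945 = 27P_b and P_b = 35.
So P_s = 29 and the quantity traded is Q = 1333 - 18(35) = 703.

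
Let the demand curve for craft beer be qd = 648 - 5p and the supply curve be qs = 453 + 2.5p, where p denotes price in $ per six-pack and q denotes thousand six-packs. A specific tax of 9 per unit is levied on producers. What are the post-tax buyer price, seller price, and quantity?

p_b = 29, p_s = 20, q = 503

The tax drives a wedge p_b - p_s = 9. Substituting p_s = p_b - 9 into supply: qs = 430.5 + 2.5p_b.
Market clearing requires 648 - 5p_b = 430.5 + 2.5p_b; hence 217.5 = 7.5p_b and p_b = 29.
So p_s = 20 and the quantity traded is q = 648 - 5(29) = 503.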